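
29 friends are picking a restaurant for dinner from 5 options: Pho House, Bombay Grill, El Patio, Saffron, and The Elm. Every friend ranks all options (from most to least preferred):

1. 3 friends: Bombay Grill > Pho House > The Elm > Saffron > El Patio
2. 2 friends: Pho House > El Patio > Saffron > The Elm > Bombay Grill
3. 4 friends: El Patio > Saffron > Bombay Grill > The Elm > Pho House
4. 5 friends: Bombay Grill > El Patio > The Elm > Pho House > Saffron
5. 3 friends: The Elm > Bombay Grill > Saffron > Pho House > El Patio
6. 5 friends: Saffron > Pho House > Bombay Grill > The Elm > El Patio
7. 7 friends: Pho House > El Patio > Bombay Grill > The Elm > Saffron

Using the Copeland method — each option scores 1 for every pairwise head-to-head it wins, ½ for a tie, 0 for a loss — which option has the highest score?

Pho House: beats El Patio, Saffron, and The Elm; loses to Bombay Grill → score 3.
Bombay Grill: beats Pho House, El Patio, Saffron, and The Elm → score 4.
El Patio: beats Saffron and The Elm; loses to Pho House and Bombay Grill → score 2.
Saffron: loses to Pho House, Bombay Grill, El Patio, and The Elm → score 0.
The Elm: beats Saffron; loses to Pho House, Bombay Grill, and El Patio → score 1.
Bombay Grill has the best pairwise record.

Bombay Grill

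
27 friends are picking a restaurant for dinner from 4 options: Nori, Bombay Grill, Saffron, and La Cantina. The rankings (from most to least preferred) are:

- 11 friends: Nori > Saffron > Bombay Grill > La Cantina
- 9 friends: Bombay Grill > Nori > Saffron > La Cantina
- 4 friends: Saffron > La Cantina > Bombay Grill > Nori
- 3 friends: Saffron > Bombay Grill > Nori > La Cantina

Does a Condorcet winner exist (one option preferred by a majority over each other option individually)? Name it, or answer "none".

Checking pairwise contests:
Bombay Grill beats Nori 16–11.
Saffron beats Bombay Grill 18–9.
Nori beats Saffron 20–7.
Nori beats La Cantina 23–4.
Every option loses at least one head-to-head, so there is no Condorcet winner.

none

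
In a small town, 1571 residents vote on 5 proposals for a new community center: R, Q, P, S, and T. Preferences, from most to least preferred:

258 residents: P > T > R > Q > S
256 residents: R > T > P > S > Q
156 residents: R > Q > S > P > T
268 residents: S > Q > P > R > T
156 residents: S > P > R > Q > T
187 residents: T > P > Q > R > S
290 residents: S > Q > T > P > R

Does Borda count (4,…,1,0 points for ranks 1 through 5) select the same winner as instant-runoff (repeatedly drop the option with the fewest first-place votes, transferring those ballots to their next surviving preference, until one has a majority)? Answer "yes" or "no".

no

Borda — scores: R 2931, Q 2930, P 3555, S 3424, T 2870. Winner: P.
Instant-runoff — R1 R 412, Q 0, P 258, S 714, T 187 (Q out); R2 R 412, P 258, S 714, T 187 (T out); R3 R 412, P 445, S 714 (R out); R4 P 701, S 870 (S winner). Winner: S.
The two methods disagree.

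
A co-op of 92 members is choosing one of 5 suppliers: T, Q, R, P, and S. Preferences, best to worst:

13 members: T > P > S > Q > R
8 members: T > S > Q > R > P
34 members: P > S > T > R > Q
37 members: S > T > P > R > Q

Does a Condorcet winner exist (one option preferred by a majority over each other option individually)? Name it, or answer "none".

Checking pairwise contests:
S beats T 71–21.
T beats Q 92–0.
T beats R 92–0.
T beats P 58–34.
P beats S 47–45.
Every option loses at least one head-to-head, so there is no Condorcet winner.

none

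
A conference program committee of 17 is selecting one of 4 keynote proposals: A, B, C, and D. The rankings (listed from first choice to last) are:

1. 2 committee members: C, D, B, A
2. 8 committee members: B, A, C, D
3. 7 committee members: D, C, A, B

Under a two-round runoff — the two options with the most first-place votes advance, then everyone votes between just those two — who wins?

Round 1 first-place votes: A 0, B 8, C 2, D 7.
B and D advance.
Runoff: B is preferred to D by 8 voters; D by 9.
D wins the runoff.

D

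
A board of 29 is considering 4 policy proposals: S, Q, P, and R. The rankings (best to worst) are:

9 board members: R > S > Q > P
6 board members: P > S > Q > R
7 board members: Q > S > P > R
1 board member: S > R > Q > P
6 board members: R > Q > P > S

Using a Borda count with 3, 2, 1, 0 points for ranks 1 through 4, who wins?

Q

S: 9·2 + 6·2 + 7·2 + 1·3 + 6·0 = 47
Q: 9·1 + 6·1 + 7·3 + 1·1 + 6·2 = 49
P: 9·0 + 6·3 + 7·1 + 1·0 + 6·1 = 31
R: 9·3 + 6·0 + 7·0 + 1·2 + 6·3 = 47
Q has the highest Borda score (49).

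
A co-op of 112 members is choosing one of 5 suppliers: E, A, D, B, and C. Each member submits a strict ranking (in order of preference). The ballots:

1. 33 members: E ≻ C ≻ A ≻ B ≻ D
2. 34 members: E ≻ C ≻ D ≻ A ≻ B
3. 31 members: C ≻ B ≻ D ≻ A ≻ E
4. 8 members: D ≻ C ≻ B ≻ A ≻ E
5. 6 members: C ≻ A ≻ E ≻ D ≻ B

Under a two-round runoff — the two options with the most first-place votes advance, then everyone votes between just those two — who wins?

Round 1 first-place votes: E 67, A 0, D 8, B 0, C 37.
E and C advance.
Runoff: E is preferred to C by 67 voters; C by 45.
E wins the runoff.

E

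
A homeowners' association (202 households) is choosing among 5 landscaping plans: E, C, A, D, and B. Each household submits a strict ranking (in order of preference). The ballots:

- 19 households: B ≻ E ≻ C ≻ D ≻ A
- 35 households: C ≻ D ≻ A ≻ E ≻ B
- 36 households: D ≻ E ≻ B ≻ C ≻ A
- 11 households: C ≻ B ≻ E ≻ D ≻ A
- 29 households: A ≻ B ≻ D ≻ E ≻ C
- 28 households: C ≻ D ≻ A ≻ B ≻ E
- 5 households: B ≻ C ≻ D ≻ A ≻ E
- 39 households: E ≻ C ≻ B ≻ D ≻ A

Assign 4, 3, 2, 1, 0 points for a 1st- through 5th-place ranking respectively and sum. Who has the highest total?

E: 19·3 + 35·1 + 36·3 + 11·2 + 29·1 + 28·0 + 5·0 + 39·4 = 407
C: 19·2 + 35·4 + 36·1 + 11·4 + 29·0 + 28·4 + 5·3 + 39·3 = 502
A: 19·0 + 35·2 + 36·0 + 11·0 + 29·4 + 28·2 + 5·1 + 39·0 = 247
D: 19·1 + 35·3 + 36·4 + 11·1 + 29·2 + 28·3 + 5·2 + 39·1 = 470
B: 19·4 + 35·0 + 36·2 + 11·3 + 29·3 + 28·1 + 5·4 + 39·2 = 394
C has the highest Borda score (502).

C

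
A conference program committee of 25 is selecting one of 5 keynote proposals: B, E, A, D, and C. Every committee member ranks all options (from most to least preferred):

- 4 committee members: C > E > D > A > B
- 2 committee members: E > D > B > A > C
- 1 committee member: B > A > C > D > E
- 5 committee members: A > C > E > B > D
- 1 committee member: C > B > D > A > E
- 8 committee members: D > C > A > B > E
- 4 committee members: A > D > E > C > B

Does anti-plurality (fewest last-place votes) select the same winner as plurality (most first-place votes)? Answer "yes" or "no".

yes

Anti-plurality — last-place votes: B 8, E 10, A 0, D 5, C 2. Winner: A.
Plurality — first-place votes: B 1, E 2, A 9, D 8, C 5. Winner: A.
The two methods agree.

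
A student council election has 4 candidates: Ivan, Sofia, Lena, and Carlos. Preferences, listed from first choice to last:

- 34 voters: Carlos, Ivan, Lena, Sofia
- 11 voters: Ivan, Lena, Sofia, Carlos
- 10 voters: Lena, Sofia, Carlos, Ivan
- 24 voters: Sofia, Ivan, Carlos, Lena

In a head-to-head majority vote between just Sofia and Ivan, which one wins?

Voters preferring Sofia to Ivan: 34; preferring Ivan to Sofia: 45.
Ivan wins the head-to-head.

Ivan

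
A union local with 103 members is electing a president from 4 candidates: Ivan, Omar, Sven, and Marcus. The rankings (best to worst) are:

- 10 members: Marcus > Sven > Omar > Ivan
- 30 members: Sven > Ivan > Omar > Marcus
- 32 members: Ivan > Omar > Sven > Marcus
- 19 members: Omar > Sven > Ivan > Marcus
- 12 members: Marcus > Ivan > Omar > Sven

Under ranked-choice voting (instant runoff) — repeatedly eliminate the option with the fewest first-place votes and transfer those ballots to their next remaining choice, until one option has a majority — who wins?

Sven

Round 1: Ivan 32, Omar 19, Sven 30, Marcus 22. Eliminate Omar.
Round 2: Ivan 32, Sven 49, Marcus 22. Eliminate Marcus.
Round 3: Ivan 44, Sven 59. Sven has a majority.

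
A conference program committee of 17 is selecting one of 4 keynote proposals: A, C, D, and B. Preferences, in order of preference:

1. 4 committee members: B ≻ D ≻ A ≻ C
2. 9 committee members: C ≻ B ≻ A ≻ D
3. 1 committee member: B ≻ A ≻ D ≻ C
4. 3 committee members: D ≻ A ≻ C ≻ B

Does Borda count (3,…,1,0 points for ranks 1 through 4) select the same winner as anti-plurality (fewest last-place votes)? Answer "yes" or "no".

Borda — scores: A 21, C 30, D 18, B 33. Winner: B.
Anti-plurality — last-place votes: A 0, C 5, D 9, B 3. Winner: A.
The two methods disagree.

no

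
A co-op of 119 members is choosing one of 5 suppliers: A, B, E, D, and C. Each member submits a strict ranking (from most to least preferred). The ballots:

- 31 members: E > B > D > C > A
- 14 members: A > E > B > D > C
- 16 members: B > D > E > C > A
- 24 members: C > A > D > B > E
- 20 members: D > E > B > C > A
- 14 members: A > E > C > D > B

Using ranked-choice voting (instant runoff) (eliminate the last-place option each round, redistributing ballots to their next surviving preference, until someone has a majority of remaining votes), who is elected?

D

Round 1: A 28, B 16, E 31, D 20, C 24. Eliminate B.
Round 2: A 28, E 31, D 36, C 24. Eliminate C.
Round 3: A 52, E 31, D 36. Eliminate E.
Round 4: A 52, D 67. D has a majority.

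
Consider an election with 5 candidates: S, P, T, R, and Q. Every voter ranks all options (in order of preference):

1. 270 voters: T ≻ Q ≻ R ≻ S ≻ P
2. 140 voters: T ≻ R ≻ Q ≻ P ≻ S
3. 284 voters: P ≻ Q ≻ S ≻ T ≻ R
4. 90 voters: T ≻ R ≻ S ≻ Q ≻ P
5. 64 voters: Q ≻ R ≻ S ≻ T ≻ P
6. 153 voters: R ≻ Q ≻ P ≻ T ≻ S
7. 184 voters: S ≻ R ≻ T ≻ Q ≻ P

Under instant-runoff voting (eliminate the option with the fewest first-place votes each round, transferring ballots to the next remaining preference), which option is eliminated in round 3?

P

Round 1: S 184, P 284, T 500, R 153, Q 64. Eliminate Q.
Round 2: S 184, P 284, T 500, R 217. Eliminate S.
Round 3: P 284, T 500, R 401. Eliminate P.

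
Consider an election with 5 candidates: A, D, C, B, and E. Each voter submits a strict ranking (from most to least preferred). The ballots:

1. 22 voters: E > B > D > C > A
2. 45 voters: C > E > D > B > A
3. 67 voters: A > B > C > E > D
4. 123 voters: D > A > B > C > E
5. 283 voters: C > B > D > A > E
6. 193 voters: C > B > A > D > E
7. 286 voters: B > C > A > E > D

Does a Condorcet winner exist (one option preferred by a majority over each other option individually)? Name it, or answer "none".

C vs A: 829–190 for C.
C vs D: 874–145 for C.
C vs B: 521–498 for C.
C vs E: 997–22 for C.
C beats every other option head-to-head.

C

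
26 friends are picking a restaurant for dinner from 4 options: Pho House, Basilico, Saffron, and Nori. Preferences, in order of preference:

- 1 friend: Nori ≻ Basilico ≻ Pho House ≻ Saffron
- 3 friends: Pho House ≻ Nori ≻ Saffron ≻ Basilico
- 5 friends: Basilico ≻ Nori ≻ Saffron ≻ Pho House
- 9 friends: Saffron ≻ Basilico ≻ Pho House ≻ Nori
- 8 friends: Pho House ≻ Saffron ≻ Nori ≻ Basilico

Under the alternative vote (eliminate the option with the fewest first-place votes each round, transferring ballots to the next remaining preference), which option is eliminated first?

Nori

Round 1: Pho House 11, Basilico 5, Saffron 9, Nori 1. Eliminate Nori.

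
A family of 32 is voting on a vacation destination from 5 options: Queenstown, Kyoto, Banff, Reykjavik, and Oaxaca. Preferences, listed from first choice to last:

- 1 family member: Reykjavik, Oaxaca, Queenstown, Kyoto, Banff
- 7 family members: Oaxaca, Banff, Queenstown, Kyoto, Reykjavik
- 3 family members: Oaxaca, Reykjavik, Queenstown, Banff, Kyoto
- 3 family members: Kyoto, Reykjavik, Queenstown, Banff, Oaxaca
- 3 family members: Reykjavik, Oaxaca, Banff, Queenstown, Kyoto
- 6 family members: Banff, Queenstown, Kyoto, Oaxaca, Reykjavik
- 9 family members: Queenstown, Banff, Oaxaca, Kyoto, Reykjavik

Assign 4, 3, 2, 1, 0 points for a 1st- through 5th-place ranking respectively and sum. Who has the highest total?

Queenstown: 1·2 + 7·2 + 3·2 + 3·2 + 3·1 + 6·3 + 9·4 = 85
Kyoto: 1·1 + 7·1 + 3·0 + 3·4 + 3·0 + 6·2 + 9·1 = 41
Banff: 1·0 + 7·3 + 3·1 + 3·1 + 3·2 + 6·4 + 9·3 = 84
Reykjavik: 1·4 + 7·0 + 3·3 + 3·3 + 3·4 + 6·0 + 9·0 = 34
Oaxaca: 1·3 + 7·4 + 3·4 + 3·0 + 3·3 + 6·1 + 9·2 = 76
Queenstown has the highest Borda score (85).

Queenstown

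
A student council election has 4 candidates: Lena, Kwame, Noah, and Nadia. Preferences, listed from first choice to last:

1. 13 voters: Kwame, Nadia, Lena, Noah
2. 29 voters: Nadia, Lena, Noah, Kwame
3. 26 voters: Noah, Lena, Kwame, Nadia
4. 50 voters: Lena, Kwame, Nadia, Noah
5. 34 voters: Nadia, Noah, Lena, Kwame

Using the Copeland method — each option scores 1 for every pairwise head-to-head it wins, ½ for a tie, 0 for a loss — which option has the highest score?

Lena

Lena: beats Kwame and Noah; ties Nadia → score 2.5.
Kwame: beats Nadia; loses to Lena and Noah → score 1.
Noah: beats Kwame; loses to Lena and Nadia → score 1.
Nadia: beats Noah; ties Lena; loses to Kwame → score 1.5.
Lena has the best pairwise record.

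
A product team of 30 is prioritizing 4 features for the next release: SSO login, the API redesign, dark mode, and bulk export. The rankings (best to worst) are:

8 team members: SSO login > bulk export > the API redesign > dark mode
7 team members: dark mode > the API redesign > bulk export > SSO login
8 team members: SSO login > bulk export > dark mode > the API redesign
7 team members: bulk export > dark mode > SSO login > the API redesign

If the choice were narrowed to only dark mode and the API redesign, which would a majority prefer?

dark mode

Voters preferring dark mode to the API redesign: 22; preferring the API redesign to dark mode: 8.
dark mode wins the head-to-head.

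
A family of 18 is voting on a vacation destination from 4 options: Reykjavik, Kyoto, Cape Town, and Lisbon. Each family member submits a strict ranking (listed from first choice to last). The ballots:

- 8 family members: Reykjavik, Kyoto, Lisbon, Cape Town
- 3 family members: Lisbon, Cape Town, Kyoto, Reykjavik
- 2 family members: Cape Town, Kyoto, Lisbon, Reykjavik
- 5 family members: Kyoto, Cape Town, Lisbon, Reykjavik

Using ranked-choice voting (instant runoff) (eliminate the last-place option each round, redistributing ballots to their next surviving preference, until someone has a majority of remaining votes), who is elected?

Round 1: Reykjavik 8, Kyoto 5, Cape Town 2, Lisbon 3. Eliminate Cape Town.
Round 2: Reykjavik 8, Kyoto 7, Lisbon 3. Eliminate Lisbon.
Round 3: Reykjavik 8, Kyoto 10. Kyoto has a majority.

Kyoto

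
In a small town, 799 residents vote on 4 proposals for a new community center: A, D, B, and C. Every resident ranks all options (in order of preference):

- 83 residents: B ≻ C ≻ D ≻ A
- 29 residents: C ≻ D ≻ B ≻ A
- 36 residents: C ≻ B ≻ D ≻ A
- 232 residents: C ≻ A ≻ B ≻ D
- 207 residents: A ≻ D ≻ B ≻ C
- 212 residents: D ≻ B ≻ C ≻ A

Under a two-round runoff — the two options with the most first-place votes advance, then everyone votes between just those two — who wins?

D

Round 1 first-place votes: A 207, D 212, B 83, C 297.
C and D advance.
Runoff: C is preferred to D by 380 voters; D by 419.
D wins the runoff.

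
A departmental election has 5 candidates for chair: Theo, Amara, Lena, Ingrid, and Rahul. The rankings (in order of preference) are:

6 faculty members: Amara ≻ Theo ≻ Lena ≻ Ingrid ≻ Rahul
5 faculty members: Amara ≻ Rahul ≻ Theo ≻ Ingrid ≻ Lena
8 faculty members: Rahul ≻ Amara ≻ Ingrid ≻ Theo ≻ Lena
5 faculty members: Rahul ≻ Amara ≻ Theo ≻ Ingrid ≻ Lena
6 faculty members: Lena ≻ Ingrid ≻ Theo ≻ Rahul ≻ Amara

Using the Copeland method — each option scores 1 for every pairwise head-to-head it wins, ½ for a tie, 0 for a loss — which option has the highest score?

Rahul

Theo: beats Lena and Ingrid; loses to Amara and Rahul → score 2.
Amara: beats Theo, Lena, and Ingrid; loses to Rahul → score 3.
Lena: loses to Theo, Amara, Ingrid, and Rahul → score 0.
Ingrid: beats Lena; loses to Theo, Amara, and Rahul → score 1.
Rahul: beats Theo, Amara, Lena, and Ingrid → score 4.
Rahul has the best pairwise record.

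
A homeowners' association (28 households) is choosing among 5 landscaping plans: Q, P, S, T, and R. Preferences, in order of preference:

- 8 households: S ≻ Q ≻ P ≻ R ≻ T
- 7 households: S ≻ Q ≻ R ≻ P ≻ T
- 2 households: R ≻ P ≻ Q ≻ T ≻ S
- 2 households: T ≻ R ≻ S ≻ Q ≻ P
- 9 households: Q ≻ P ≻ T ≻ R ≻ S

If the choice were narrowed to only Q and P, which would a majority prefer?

Q

Voters preferring Q to P: 26; preferring P to Q: 2.
Q wins the head-to-head.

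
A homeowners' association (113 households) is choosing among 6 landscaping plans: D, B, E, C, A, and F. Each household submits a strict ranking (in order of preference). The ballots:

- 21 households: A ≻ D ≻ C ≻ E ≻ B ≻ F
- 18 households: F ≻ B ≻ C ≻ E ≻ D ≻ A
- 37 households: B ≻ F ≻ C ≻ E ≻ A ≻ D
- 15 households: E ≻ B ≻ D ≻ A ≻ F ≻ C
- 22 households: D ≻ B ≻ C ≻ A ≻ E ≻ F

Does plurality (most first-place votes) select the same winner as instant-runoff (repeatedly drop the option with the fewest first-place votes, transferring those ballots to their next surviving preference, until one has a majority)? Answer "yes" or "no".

yes

Plurality — first-place votes: D 22, B 37, E 15, C 0, A 21, F 18. Winner: B.
Instant-runoff — R1 D 22, B 37, E 15, C 0, A 21, F 18 (C out); R2 D 22, B 37, E 15, A 21, F 18 (E out); R3 D 22, B 52, A 21, F 18 (F out); R4 D 22, B 70, A 21 (B winner). Winner: B.
The two methods agree.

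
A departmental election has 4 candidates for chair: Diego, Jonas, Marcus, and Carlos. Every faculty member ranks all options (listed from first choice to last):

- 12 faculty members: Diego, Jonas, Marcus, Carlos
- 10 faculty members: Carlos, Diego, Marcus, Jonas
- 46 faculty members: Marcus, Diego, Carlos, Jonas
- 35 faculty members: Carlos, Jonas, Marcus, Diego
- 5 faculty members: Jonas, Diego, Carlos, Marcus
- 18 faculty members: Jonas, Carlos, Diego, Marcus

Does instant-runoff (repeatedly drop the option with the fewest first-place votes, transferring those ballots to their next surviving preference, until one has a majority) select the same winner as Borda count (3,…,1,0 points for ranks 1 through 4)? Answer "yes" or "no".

yes

Instant-runoff — R1 Diego 12, Jonas 23, Marcus 46, Carlos 45 (Diego out); R2 Jonas 35, Marcus 46, Carlos 45 (Jonas out); R3 Marcus 58, Carlos 68 (Carlos winner). Winner: Carlos.
Borda — scores: Diego 176, Jonas 163, Marcus 195, Carlos 222. Winner: Carlos.
The two methods agree.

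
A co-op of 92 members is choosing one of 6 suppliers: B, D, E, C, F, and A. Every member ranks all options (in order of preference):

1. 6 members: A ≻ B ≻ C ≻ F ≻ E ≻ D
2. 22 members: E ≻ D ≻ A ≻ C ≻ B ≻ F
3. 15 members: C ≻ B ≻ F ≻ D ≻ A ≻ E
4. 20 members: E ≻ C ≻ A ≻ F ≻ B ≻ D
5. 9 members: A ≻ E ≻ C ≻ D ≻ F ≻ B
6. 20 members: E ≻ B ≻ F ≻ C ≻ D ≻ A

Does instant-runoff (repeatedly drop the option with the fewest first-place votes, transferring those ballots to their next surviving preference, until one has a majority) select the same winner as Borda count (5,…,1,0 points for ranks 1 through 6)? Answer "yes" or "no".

Instant-runoff — R1 B 0, D 0, E 62, C 15, F 0, A 15 (E winner). Winner: E.
Borda — scores: B 206, D 156, E 352, C 284, F 166, A 216. Winner: E.
The two methods agree.

yes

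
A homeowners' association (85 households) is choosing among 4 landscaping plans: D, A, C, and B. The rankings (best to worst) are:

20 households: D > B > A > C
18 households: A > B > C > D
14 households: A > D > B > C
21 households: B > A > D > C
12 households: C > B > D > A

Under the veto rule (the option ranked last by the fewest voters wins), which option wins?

B

Last-place votes: D 18, A 12, C 55, B 0.
B is ranked last by the fewest voters, so B wins.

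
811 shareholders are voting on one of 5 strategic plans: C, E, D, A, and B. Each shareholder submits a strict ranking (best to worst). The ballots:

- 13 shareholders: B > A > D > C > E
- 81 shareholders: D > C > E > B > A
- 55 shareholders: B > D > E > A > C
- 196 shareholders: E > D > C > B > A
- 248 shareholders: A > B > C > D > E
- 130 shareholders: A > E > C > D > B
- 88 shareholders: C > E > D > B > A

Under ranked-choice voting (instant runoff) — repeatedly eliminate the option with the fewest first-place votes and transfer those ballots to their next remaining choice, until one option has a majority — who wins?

E

Round 1: C 88, E 196, D 81, A 378, B 68. Eliminate B.
Round 2: C 88, E 196, D 136, A 391. Eliminate C.
Round 3: E 284, D 136, A 391. Eliminate D.
Round 4: E 420, A 391. E has a majority.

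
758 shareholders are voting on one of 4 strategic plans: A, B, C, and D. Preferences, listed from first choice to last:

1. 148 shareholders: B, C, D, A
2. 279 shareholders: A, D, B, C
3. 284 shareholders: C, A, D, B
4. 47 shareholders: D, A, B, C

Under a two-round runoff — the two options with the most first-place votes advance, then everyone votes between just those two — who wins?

Round 1 first-place votes: A 279, B 148, C 284, D 47.
C and A advance.
Runoff: C is preferred to A by 432 voters; A by 326.
C wins the runoff.

C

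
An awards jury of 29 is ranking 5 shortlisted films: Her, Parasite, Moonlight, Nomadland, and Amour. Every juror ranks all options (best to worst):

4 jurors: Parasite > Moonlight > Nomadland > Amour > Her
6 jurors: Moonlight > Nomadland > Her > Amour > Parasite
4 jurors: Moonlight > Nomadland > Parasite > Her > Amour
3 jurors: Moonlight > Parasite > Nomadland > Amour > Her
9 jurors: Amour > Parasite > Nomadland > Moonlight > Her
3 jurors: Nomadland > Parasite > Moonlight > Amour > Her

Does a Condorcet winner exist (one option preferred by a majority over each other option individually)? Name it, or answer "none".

Checking pairwise contests:
Parasite beats Her 23–6.
Amour beats Parasite 15–14.
Parasite beats Moonlight 16–13.
Parasite beats Nomadland 16–13.
Moonlight beats Amour 20–9.
Every option loses at least one head-to-head, so there is no Condorcet winner.

none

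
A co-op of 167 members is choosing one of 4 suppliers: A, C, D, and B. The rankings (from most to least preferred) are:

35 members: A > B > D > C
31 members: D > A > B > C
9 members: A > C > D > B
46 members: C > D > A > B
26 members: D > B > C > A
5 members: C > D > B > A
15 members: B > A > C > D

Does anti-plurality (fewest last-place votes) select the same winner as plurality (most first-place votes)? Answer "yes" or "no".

yes

Anti-plurality — last-place votes: A 31, C 66, D 15, B 55. Winner: D.
Plurality — first-place votes: A 44, C 51, D 57, B 15. Winner: D.
The two methods agree.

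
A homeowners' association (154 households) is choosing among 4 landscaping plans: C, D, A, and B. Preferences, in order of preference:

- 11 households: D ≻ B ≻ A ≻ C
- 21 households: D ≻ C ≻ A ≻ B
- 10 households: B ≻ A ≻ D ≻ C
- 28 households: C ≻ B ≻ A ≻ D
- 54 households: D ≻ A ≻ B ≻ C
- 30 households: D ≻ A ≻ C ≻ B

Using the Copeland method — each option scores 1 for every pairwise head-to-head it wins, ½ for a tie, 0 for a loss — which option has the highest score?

D

C: beats B; loses to D and A → score 1.
D: beats C, A, and B → score 3.
A: beats C and B; loses to D → score 2.
B: loses to C, D, and A → score 0.
D has the best pairwise record.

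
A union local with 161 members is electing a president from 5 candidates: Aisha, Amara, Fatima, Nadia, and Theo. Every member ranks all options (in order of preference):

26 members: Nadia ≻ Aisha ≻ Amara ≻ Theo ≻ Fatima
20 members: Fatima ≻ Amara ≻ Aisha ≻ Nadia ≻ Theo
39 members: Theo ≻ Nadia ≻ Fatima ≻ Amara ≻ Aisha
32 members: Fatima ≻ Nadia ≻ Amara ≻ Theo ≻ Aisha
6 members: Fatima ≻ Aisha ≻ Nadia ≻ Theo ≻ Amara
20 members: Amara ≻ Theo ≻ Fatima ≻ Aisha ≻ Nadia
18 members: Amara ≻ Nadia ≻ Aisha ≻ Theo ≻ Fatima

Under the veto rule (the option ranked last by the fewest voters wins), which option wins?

Last-place votes: Aisha 71, Amara 6, Fatima 44, Nadia 20, Theo 20.
Amara is ranked last by the fewest voters, so Amara wins.

Amara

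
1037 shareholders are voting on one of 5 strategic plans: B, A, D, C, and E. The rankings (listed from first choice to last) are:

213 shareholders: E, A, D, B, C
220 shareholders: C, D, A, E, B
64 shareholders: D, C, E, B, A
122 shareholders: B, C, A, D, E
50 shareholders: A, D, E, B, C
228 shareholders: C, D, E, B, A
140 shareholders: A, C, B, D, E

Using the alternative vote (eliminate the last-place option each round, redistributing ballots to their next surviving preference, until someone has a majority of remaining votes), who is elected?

C

Round 1: B 122, A 190, D 64, C 448, E 213. Eliminate D.
Round 2: B 122, A 190, C 512, E 213. Eliminate B.
Round 3: A 190, C 634, E 213. C has a majority.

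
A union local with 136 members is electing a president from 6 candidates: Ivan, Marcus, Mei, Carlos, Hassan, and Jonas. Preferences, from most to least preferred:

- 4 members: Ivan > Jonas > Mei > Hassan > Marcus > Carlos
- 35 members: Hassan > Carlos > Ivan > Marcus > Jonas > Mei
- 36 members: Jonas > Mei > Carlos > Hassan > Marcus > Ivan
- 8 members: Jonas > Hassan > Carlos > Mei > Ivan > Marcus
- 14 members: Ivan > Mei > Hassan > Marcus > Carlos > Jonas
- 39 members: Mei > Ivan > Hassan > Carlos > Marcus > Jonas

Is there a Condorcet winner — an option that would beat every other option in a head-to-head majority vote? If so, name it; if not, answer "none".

none

Checking pairwise contests:
Mei beats Ivan 83–53.
Ivan beats Marcus 100–36.
Jonas beats Mei 83–53.
Mei beats Carlos 93–43.
Mei beats Hassan 93–43.
Ivan beats Jonas 92–44.
Every option loses at least one head-to-head, so there is no Condorcet winner.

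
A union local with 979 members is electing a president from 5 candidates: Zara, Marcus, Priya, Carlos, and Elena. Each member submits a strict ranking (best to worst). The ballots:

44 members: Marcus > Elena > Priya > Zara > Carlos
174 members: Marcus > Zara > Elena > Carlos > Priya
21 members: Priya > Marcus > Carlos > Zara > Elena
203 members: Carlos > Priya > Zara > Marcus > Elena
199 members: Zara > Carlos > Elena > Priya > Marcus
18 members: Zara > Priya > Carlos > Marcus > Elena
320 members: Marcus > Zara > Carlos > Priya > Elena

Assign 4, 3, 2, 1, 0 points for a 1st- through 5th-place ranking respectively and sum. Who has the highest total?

Zara: 44·1 + 174·3 + 21·1 + 203·2 + 199·4 + 18·4 + 320·3 = 2821
Marcus: 44·4 + 174·4 + 21·3 + 203·1 + 199·0 + 18·1 + 320·4 = 2436
Priya: 44·2 + 174·0 + 21·4 + 203·3 + 199·1 + 18·3 + 320·1 = 1354
Carlos: 44·0 + 174·1 + 21·2 + 203·4 + 199·3 + 18·2 + 320·2 = 2301
Elena: 44·3 + 174·2 + 21·0 + 203·0 + 199·2 + 18·0 + 320·0 = 878
Zara has the highest Borda score (2821).

Zara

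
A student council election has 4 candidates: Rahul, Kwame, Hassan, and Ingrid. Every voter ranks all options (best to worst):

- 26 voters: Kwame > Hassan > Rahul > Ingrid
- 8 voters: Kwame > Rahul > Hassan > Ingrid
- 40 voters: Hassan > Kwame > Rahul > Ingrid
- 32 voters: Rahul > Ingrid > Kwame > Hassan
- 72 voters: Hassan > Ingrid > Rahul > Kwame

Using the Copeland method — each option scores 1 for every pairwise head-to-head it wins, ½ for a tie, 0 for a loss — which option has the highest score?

Rahul: beats Kwame and Ingrid; loses to Hassan → score 2.
Kwame: loses to Rahul, Hassan, and Ingrid → score 0.
Hassan: beats Rahul, Kwame, and Ingrid → score 3.
Ingrid: beats Kwame; loses to Rahul and Hassan → score 1.
Hassan has the best pairwise record.

Hassan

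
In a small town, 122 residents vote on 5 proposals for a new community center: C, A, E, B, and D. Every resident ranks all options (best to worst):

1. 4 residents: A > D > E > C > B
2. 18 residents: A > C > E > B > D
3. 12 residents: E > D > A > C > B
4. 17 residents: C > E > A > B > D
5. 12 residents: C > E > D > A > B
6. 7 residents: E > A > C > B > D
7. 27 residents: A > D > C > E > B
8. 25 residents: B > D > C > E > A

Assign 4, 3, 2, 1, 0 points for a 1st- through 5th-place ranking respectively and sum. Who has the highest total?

C

C: 4·1 + 18·3 + 12·1 + 17·4 + 12·4 + 7·2 + 27·2 + 25·2 = 304
A: 4·4 + 18·4 + 12·2 + 17·2 + 12·1 + 7·3 + 27·4 + 25·0 = 287
E: 4·2 + 18·2 + 12·4 + 17·3 + 12·3 + 7·4 + 27·1 + 25·1 = 259
B: 4·0 + 18·1 + 12·0 + 17·1 + 12·0 + 7·1 + 27·0 + 25·4 = 142
D: 4·3 + 18·0 + 12·3 + 17·0 + 12·2 + 7·0 + 27·3 + 25·3 = 228
C has the highest Borda score (304).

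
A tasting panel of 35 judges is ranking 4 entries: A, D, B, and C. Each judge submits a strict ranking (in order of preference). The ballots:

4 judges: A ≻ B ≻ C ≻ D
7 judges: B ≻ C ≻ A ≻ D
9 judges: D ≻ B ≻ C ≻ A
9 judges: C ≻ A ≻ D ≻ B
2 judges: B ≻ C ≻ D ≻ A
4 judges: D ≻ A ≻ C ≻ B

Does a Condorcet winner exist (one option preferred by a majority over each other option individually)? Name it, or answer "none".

Checking pairwise contests:
B beats A 18–17.
A beats D 20–15.
D beats B 22–13.
B beats C 22–13.
Every option loses at least one head-to-head, so there is no Condorcet winner.

none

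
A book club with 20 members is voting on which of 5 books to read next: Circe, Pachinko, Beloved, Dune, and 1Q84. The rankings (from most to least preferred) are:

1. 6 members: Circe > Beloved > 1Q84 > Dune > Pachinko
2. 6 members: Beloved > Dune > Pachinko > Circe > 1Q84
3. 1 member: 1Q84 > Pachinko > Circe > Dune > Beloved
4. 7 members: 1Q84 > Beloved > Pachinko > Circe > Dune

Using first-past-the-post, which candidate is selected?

First-place votes: Circe 6, Pachinko 0, Beloved 6, Dune 0, 1Q84 8.
1Q84 has the most first-place votes.

1Q84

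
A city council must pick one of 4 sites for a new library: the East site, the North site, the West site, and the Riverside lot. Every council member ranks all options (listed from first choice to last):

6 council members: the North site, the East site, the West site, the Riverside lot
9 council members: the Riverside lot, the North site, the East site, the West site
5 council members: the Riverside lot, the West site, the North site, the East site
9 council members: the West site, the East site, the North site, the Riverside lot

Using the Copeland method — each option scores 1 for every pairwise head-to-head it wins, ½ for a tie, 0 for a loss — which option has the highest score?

the East site: beats the West site and the Riverside lot; loses to the North site → score 2.
the North site: beats the East site, the West site, and the Riverside lot → score 3.
the West site: beats the Riverside lot; loses to the East site and the North site → score 1.
the Riverside lot: loses to the East site, the North site, and the West site → score 0.
the North site has the best pairwise record.

the North site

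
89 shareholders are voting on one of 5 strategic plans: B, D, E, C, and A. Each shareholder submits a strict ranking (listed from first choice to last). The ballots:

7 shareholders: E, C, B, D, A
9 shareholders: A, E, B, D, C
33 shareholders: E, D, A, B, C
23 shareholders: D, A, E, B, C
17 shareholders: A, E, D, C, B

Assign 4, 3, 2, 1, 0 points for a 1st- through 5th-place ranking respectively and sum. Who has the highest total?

E

B: 7·2 + 9·2 + 33·1 + 23·1 + 17·0 = 88
D: 7·1 + 9·1 + 33·3 + 23·4 + 17·2 = 241
E: 7·4 + 9·3 + 33·4 + 23·2 + 17·3 = 284
C: 7·3 + 9·0 + 33·0 + 23·0 + 17·1 = 38
A: 7·0 + 9·4 + 33·2 + 23·3 + 17·4 = 239
E has the highest Borda score (284).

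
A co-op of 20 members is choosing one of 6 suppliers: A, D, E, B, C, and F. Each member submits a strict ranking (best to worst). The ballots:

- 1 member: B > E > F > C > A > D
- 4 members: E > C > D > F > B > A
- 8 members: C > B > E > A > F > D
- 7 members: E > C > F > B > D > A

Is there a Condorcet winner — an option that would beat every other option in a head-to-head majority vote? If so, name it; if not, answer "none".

E vs A: 20–0 for E.
E vs D: 20–0 for E.
E vs B: 11–9 for E.
E vs C: 12–8 for E.
E vs F: 20–0 for E.
E beats every other option head-to-head.

E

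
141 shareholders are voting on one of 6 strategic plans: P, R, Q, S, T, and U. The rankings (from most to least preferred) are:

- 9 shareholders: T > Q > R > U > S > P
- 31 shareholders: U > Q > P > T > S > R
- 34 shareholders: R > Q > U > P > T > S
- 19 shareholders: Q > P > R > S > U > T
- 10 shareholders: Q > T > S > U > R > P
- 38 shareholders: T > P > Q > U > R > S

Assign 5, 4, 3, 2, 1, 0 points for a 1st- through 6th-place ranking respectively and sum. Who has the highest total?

Q

P: 9·0 + 31·3 + 34·2 + 19·4 + 10·0 + 38·4 = 389
R: 9·3 + 31·0 + 34·5 + 19·3 + 10·1 + 38·1 = 302
Q: 9·4 + 31·4 + 34·4 + 19·5 + 10·5 + 38·3 = 555
S: 9·1 + 31·1 + 34·0 + 19·2 + 10·3 + 38·0 = 108
T: 9·5 + 31·2 + 34·1 + 19·0 + 10·4 + 38·5 = 371
U: 9·2 + 31·5 + 34·3 + 19·1 + 10·2 + 38·2 = 390
Q has the highest Borda score (555).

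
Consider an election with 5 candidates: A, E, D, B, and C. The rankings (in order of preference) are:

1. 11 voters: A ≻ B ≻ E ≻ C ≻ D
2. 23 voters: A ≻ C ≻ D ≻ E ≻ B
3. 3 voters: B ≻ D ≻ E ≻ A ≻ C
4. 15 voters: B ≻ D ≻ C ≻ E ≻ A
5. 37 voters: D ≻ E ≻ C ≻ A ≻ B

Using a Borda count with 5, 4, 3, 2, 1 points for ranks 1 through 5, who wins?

A: 11·5 + 23·5 + 3·2 + 15·1 + 37·2 = 265
E: 11·3 + 23·2 + 3·3 + 15·2 + 37·4 = 266
D: 11·1 + 23·3 + 3·4 + 15·4 + 37·5 = 337
B: 11·4 + 23·1 + 3·5 + 15·5 + 37·1 = 194
C: 11·2 + 23·4 + 3·1 + 15·3 + 37·3 = 273
D has the highest Borda score (337).

D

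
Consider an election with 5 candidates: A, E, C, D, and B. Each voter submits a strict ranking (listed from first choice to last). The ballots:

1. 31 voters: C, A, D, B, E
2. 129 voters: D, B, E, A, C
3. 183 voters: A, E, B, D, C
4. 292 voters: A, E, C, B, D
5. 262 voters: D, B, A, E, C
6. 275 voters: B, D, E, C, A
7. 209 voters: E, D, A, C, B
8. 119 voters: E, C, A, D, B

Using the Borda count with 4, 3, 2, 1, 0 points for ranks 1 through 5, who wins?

A: 31·3 + 129·1 + 183·4 + 292·4 + 262·2 + 275·0 + 209·2 + 119·2 = 3302
E: 31·0 + 129·2 + 183·3 + 292·3 + 262·1 + 275·2 + 209·4 + 119·4 = 3807
C: 31·4 + 129·0 + 183·0 + 292·2 + 262·0 + 275·1 + 209·1 + 119·3 = 1549
D: 31·2 + 129·4 + 183·1 + 292·0 + 262·4 + 275·3 + 209·3 + 119·1 = 3380
B: 31·1 + 129·3 + 183·2 + 292·1 + 262·3 + 275·4 + 209·0 + 119·0 = 2962
E has the highest Borda score (3807).

E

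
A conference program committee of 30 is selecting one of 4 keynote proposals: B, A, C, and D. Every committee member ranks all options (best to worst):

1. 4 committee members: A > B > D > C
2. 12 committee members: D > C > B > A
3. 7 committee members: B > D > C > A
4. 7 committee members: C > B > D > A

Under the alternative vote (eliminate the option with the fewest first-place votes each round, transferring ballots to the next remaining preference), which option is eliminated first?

Round 1: B 7, A 4, C 7, D 12. Eliminate A.

A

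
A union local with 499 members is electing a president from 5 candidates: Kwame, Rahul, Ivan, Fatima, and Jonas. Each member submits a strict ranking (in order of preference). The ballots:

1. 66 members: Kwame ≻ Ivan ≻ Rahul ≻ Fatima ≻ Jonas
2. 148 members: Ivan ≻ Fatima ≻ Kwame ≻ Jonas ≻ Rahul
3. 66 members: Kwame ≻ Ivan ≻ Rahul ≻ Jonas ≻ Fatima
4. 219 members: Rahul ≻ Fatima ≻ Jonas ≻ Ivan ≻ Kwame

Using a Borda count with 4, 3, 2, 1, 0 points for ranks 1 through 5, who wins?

Kwame: 66·4 + 148·2 + 66·4 + 219·0 = 824
Rahul: 66·2 + 148·0 + 66·2 + 219·4 = 1140
Ivan: 66·3 + 148·4 + 66·3 + 219·1 = 1207
Fatima: 66·1 + 148·3 + 66·0 + 219·3 = 1167
Jonas: 66·0 + 148·1 + 66·1 + 219·2 = 652
Ivan has the highest Borda score (1207).

Ivan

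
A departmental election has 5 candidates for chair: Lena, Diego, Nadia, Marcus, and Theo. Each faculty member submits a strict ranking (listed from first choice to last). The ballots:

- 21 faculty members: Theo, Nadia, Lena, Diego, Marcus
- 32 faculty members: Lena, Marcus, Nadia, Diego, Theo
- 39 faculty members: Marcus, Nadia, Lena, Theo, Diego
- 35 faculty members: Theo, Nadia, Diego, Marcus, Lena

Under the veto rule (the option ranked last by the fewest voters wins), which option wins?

Nadia

Last-place votes: Lena 35, Diego 39, Nadia 0, Marcus 21, Theo 32.
Nadia is ranked last by the fewest voters, so Nadia wins.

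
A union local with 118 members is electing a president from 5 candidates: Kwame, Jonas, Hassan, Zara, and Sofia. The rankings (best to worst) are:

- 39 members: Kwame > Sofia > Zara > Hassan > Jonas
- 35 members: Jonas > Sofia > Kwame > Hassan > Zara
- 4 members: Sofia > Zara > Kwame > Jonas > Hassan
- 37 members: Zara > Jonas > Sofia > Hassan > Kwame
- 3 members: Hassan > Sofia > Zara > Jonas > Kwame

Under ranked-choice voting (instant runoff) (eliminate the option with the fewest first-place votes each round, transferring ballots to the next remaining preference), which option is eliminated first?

Round 1: Kwame 39, Jonas 35, Hassan 3, Zara 37, Sofia 4. Eliminate Hassan.

Hassan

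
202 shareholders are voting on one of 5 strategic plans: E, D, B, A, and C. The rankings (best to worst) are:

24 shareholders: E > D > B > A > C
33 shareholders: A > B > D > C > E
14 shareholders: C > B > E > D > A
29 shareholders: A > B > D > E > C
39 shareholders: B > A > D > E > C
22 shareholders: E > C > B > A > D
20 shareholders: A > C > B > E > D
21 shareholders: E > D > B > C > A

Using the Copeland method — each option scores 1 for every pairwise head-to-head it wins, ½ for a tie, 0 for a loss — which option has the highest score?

E: beats C; ties D; loses to B and A → score 1.5.
D: beats C; ties E; loses to B and A → score 1.5.
B: beats E, D, A, and C → score 4.
A: beats E, D, and C; loses to B → score 3.
C: loses to E, D, B, and A → score 0.
B has the best pairwise record.

B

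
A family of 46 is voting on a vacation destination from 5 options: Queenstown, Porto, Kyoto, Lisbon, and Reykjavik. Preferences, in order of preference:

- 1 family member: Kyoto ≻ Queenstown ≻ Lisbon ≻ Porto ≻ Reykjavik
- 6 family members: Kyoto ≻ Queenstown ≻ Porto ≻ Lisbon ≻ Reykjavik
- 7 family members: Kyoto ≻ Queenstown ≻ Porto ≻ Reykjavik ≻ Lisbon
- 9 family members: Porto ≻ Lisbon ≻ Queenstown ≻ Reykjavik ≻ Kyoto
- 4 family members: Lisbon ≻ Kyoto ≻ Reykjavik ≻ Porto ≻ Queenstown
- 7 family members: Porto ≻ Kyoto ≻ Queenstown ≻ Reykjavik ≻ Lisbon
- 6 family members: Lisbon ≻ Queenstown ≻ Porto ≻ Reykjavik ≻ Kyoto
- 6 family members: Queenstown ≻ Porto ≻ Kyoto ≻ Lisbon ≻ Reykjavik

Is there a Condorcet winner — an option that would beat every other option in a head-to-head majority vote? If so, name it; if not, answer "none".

none

Checking pairwise contests:
Kyoto beats Queenstown 25–21.
Queenstown beats Porto 26–20.
Porto beats Kyoto 28–18.
Queenstown beats Lisbon 27–19.
Queenstown beats Reykjavik 42–4.
Every option loses at least one head-to-head, so there is no Condorcet winner.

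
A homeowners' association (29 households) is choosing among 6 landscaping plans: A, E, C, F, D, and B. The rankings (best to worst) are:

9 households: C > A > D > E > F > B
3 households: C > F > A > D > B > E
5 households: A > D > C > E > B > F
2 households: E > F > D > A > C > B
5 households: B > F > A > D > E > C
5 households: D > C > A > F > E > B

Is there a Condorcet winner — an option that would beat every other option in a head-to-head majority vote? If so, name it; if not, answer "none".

none

Checking pairwise contests:
C beats A 17–12.
A beats E 27–2.
D beats C 17–12.
A beats F 19–10.
A beats D 22–7.
A beats B 24–5.
Every option loses at least one head-to-head, so there is no Condorcet winner.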